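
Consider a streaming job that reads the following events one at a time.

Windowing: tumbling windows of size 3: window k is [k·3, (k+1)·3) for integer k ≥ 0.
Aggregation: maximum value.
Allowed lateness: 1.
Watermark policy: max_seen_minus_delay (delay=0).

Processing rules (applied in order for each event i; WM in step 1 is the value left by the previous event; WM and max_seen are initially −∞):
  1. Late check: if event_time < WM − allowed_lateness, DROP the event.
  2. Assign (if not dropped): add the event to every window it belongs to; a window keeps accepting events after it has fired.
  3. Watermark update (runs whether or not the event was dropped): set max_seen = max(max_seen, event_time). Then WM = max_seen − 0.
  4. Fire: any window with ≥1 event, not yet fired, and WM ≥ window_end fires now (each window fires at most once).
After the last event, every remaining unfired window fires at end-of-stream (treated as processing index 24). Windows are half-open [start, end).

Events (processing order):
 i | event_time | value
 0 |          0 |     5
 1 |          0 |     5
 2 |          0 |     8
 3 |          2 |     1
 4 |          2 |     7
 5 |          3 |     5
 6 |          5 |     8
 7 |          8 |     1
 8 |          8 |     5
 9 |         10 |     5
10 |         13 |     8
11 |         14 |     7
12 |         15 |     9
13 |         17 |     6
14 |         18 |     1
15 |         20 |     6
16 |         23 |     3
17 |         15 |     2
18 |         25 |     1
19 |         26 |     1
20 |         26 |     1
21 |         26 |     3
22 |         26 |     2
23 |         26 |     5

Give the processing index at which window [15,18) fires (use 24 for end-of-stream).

i=0 t=0 v=5: → [0,3); WM=0
i=1 t=0 v=5: → [0,3); WM=0
i=2 t=0 v=8: → [0,3); WM=0
i=3 t=2 v=1: → [0,3); WM=2
i=4 t=2 v=7: → [0,3); WM=2
i=5 t=3 v=5: → [3,6); WM=3; [0,3) fires=8
i=6 t=5 v=8: → [3,6); WM=5
i=7 t=8 v=1: → [6,9); WM=8; [3,6) fires=8
i=8 t=8 v=5: → [6,9); WM=8
i=9 t=10 v=5: → [9,12); WM=10; [6,9) fires=5
i=10 t=13 v=8: → [12,15); WM=13; [9,12) fires=5
i=11 t=14 v=7: → [12,15); WM=14
i=12 t=15 v=9: → [15,18); WM=15; [12,15) fires=8
i=13 t=17 v=6: → [15,18); WM=17
i=14 t=18 v=1: → [18,21); WM=18; [15,18) fires=9
i=15 t=20 v=6: → [18,21); WM=20
i=16 t=23 v=3: → [21,24); WM=23; [18,21) fires=6
i=17 t=15 v=2: DROP (t<23-1); WM=23
i=18 t=25 v=1: → [24,27); WM=25; [21,24) fires=3
i=19 t=26 v=1: → [24,27); WM=26
i=20 t=26 v=1: → [24,27); WM=26
i=21 t=26 v=3: → [24,27); WM=26
i=22 t=26 v=2: → [24,27); WM=26
i=23 t=26 v=5: → [24,27); WM=26

14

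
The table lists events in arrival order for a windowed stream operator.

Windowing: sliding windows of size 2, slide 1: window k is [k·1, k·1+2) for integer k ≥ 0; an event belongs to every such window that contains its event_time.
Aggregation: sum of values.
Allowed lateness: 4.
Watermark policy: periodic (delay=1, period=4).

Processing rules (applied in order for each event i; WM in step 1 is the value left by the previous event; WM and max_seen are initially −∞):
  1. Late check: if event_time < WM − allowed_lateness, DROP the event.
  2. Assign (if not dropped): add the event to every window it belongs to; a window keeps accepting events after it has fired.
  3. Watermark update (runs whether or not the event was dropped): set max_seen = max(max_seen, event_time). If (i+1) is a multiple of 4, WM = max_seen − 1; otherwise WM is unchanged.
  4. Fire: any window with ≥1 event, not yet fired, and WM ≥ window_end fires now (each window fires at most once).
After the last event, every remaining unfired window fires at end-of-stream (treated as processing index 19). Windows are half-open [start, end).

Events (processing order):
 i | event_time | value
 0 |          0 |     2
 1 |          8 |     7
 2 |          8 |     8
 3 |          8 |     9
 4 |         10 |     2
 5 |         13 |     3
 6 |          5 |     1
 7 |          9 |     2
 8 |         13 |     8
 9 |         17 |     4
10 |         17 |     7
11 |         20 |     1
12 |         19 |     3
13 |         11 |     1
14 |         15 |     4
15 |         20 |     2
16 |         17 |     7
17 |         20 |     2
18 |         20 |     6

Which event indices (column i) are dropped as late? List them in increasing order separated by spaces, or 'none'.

13

i=0 t=0 v=2: → [0,2); WM=−∞
i=1 t=8 v=7: → [8,10),[7,9); WM=−∞
i=2 t=8 v=8: → [8,10),[7,9); WM=−∞
i=3 t=8 v=9: → [8,10),[7,9); WM=7; [0,2) fires=2
i=4 t=10 v=2: → [10,12),[9,11); WM=7
i=5 t=13 v=3: → [13,15),[12,14); WM=7
i=6 t=5 v=1: → [5,7),[4,6); WM=7; [4,6) fires=1 [5,7) fires=1
i=7 t=9 v=2: → [9,11),[8,10); WM=12; [7,9) fires=24 [8,10) fires=26 [9,11) fires=4 [10,12) fires=2
i=8 t=13 v=8: → [13,15),[12,14); WM=12
i=9 t=17 v=4: → [17,19),[16,18); WM=12
i=10 t=17 v=7: → [17,19),[16,18); WM=12
i=11 t=20 v=1: → [20,22),[19,21); WM=19; [12,14) fires=11 [13,15) fires=11 [16,18) fires=11 [17,19) fires=11
i=12 t=19 v=3: → [19,21),[18,20); WM=19
i=13 t=11 v=1: DROP (t<19-4); WM=19
i=14 t=15 v=4: → [15,17),[14,16); WM=19; [14,16) fires=4 [15,17) fires=4
i=15 t=20 v=2: → [20,22),[19,21); WM=19
i=16 t=17 v=7: → [17,19),[16,18); WM=19
i=17 t=20 v=2: → [20,22),[19,21); WM=19
i=18 t=20 v=6: → [20,22),[19,21); WM=19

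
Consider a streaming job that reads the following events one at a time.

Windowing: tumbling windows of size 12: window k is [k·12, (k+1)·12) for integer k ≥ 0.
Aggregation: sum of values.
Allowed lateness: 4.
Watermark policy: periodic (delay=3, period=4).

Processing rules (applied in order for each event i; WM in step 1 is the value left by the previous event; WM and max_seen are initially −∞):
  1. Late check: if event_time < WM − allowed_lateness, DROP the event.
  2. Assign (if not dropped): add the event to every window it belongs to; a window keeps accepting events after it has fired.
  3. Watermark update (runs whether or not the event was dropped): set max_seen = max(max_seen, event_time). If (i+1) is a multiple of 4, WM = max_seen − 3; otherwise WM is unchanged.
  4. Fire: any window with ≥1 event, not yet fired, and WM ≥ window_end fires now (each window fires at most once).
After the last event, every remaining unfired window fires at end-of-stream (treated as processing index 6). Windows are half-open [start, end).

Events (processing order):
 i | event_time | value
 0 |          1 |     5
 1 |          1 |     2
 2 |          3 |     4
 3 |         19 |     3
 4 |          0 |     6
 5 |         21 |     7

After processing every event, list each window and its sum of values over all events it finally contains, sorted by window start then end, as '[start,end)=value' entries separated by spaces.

i=0 t=1 v=5: → [0,12); WM=−∞
i=1 t=1 v=2: → [0,12); WM=−∞
i=2 t=3 v=4: → [0,12); WM=−∞
i=3 t=19 v=3: → [12,24); WM=16; [0,12) fires=11
i=4 t=0 v=6: DROP (t<16-4); WM=16
i=5 t=21 v=7: → [12,24); WM=16

[0,12)=11 [12,24)=10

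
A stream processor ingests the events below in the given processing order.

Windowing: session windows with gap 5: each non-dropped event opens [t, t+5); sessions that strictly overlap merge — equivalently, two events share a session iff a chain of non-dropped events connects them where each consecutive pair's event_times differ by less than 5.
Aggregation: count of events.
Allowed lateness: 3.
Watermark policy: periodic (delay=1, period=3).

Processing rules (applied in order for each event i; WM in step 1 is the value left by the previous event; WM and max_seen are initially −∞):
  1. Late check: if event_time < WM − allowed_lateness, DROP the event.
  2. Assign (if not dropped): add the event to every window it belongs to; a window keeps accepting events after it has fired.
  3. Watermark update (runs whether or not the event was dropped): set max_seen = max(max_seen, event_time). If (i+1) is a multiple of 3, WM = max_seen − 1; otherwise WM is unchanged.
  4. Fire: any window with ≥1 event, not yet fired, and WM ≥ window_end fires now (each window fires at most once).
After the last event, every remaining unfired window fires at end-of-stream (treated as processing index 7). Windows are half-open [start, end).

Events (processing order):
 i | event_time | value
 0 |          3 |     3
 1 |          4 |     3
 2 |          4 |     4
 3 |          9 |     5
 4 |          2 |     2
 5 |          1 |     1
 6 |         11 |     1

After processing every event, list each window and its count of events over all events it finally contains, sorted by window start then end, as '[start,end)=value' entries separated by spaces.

i=0 t=3 v=3: → [3,8); WM=−∞
i=1 t=4 v=3: → [3,9); WM=−∞
i=2 t=4 v=4: → [3,9); WM=3
i=3 t=9 v=5: → [9,14); WM=3
i=4 t=2 v=2: → [2,9); WM=3
i=5 t=1 v=1: → [1,9); WM=8
i=6 t=11 v=1: → [9,16); WM=8

[1,9)=5 [9,16)=2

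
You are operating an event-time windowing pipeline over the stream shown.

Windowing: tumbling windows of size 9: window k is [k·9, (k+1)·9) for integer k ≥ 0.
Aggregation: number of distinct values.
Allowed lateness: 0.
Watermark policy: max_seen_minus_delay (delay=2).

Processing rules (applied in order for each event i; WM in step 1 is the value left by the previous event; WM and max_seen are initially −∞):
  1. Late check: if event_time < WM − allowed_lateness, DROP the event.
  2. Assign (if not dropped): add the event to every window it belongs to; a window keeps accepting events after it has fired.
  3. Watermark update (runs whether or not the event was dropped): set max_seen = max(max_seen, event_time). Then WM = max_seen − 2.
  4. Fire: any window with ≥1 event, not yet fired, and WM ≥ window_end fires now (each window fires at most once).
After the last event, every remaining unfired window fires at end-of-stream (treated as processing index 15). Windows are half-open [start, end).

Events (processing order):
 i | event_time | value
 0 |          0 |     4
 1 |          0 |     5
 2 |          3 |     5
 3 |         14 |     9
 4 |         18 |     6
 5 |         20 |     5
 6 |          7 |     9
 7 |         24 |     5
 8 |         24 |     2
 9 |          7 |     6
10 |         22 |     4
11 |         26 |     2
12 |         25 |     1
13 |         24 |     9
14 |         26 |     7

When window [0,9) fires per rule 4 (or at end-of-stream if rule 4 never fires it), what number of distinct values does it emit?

i=0 t=0 v=4: → [0,9); WM=-2
i=1 t=0 v=5: → [0,9); WM=-2
i=2 t=3 v=5: → [0,9); WM=1
i=3 t=14 v=9: → [9,18); WM=12; [0,9) fires=2
i=4 t=18 v=6: → [18,27); WM=16
i=5 t=20 v=5: → [18,27); WM=18; [9,18) fires=1
i=6 t=7 v=9: DROP (t<18-0); WM=18
i=7 t=24 v=5: → [18,27); WM=22
i=8 t=24 v=2: → [18,27); WM=22
i=9 t=7 v=6: DROP (t<22-0); WM=22
i=10 t=22 v=4: → [18,27); WM=22
i=11 t=26 v=2: → [18,27); WM=24
i=12 t=25 v=1: → [18,27); WM=24
i=13 t=24 v=9: → [18,27); WM=24
i=14 t=26 v=7: → [18,27); WM=24

2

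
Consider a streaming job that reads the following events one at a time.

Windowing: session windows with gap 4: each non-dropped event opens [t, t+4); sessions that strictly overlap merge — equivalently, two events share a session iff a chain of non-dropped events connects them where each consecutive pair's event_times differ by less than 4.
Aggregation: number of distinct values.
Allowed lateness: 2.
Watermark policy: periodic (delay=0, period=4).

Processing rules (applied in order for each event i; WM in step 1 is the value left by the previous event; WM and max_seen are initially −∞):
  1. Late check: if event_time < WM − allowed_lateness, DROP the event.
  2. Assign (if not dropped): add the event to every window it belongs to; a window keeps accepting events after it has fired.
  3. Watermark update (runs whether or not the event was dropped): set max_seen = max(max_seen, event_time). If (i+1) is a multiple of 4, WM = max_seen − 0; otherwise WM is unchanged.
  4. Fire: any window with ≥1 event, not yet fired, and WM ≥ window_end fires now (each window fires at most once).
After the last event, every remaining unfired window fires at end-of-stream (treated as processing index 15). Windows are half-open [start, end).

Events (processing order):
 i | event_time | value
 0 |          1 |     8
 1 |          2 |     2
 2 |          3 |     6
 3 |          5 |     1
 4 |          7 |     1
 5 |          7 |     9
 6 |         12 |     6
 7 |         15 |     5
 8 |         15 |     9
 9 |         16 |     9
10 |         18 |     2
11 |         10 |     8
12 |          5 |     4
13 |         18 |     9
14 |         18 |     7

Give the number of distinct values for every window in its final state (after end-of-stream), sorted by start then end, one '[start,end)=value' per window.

i=0 t=1 v=8: → [1,5); WM=−∞
i=1 t=2 v=2: → [1,6); WM=−∞
i=2 t=3 v=6: → [1,7); WM=−∞
i=3 t=5 v=1: → [1,9); WM=5
i=4 t=7 v=1: → [1,11); WM=5
i=5 t=7 v=9: → [1,11); WM=5
i=6 t=12 v=6: → [12,16); WM=5
i=7 t=15 v=5: → [12,19); WM=15
i=8 t=15 v=9: → [12,19); WM=15
i=9 t=16 v=9: → [12,20); WM=15
i=10 t=18 v=2: → [12,22); WM=15
i=11 t=10 v=8: DROP (t<15-2); WM=18
i=12 t=5 v=4: DROP (t<18-2); WM=18
i=13 t=18 v=9: → [12,22); WM=18
i=14 t=18 v=7: → [12,22); WM=18

[1,11)=5 [12,22)=5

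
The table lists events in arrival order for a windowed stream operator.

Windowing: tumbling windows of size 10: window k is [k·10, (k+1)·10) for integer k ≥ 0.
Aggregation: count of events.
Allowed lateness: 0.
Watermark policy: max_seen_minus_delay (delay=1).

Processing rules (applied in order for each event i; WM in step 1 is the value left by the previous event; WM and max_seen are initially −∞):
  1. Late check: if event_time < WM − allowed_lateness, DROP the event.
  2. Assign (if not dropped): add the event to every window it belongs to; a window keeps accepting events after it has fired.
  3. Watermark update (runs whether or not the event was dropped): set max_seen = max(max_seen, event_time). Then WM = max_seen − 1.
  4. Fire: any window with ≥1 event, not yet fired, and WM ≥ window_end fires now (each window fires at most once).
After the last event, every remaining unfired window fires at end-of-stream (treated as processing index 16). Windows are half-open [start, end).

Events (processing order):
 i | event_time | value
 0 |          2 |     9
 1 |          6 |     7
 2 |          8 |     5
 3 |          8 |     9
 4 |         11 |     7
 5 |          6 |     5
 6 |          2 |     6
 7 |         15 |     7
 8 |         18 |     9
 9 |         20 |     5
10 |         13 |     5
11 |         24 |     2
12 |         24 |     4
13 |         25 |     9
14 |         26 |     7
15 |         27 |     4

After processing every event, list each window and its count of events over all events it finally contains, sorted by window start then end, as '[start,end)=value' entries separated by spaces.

i=0 t=2 v=9: → [0,10); WM=1
i=1 t=6 v=7: → [0,10); WM=5
i=2 t=8 v=5: → [0,10); WM=7
i=3 t=8 v=9: → [0,10); WM=7
i=4 t=11 v=7: → [10,20); WM=10; [0,10) fires=4
i=5 t=6 v=5: DROP (t<10-0); WM=10
i=6 t=2 v=6: DROP (t<10-0); WM=10
i=7 t=15 v=7: → [10,20); WM=14
i=8 t=18 v=9: → [10,20); WM=17
i=9 t=20 v=5: → [20,30); WM=19
i=10 t=13 v=5: DROP (t<19-0); WM=19
i=11 t=24 v=2: → [20,30); WM=23; [10,20) fires=3
i=12 t=24 v=4: → [20,30); WM=23
i=13 t=25 v=9: → [20,30); WM=24
i=14 t=26 v=7: → [20,30); WM=25
i=15 t=27 v=4: → [20,30); WM=26

[0,10)=4 [10,20)=3 [20,30)=6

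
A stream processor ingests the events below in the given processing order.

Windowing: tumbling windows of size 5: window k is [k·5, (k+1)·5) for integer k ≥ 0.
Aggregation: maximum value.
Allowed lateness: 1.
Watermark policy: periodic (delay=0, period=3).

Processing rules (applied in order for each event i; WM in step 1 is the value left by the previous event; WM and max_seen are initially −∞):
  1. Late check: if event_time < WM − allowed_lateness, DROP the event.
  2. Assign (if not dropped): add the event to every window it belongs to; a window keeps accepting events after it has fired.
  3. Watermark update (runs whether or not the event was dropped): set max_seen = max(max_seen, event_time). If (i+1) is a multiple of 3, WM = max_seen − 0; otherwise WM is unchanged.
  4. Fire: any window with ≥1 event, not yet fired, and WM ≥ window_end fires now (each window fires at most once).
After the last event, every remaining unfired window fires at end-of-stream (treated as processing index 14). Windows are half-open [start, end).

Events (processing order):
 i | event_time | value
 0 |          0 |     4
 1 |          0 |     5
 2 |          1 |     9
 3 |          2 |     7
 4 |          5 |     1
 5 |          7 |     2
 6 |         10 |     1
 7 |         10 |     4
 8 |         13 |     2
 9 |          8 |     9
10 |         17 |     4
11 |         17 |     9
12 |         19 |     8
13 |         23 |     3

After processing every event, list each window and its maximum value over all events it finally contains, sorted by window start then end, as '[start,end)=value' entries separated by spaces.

i=0 t=0 v=4: → [0,5); WM=−∞
i=1 t=0 v=5: → [0,5); WM=−∞
i=2 t=1 v=9: → [0,5); WM=1
i=3 t=2 v=7: → [0,5); WM=1
i=4 t=5 v=1: → [5,10); WM=1
i=5 t=7 v=2: → [5,10); WM=7; [0,5) fires=9
i=6 t=10 v=1: → [10,15); WM=7
i=7 t=10 v=4: → [10,15); WM=7
i=8 t=13 v=2: → [10,15); WM=13; [5,10) fires=2
i=9 t=8 v=9: DROP (t<13-1); WM=13
i=10 t=17 v=4: → [15,20); WM=13
i=11 t=17 v=9: → [15,20); WM=17; [10,15) fires=4
i=12 t=19 v=8: → [15,20); WM=17
i=13 t=23 v=3: → [20,25); WM=17

[0,5)=9 [5,10)=2 [10,15)=4 [15,20)=9 [20,25)=3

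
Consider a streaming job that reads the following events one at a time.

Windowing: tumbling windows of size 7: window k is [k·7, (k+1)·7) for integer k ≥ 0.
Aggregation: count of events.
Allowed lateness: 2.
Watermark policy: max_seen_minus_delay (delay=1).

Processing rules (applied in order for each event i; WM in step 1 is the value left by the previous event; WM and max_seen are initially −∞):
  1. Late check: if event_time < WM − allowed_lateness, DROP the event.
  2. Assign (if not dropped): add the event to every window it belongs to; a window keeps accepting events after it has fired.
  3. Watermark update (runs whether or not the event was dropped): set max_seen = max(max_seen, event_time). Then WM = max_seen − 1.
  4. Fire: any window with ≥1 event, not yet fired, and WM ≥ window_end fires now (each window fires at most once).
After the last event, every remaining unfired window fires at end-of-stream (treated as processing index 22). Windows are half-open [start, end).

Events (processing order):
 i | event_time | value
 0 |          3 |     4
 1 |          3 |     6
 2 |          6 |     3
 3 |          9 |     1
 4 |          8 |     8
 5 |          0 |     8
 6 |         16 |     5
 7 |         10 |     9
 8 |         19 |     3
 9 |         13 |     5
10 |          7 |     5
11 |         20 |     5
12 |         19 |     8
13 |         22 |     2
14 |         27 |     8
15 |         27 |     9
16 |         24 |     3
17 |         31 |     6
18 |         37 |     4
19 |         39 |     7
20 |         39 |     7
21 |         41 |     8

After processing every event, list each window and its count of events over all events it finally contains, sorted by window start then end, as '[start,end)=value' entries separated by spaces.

i=0 t=3 v=4: → [0,7); WM=2
i=1 t=3 v=6: → [0,7); WM=2
i=2 t=6 v=3: → [0,7); WM=5
i=3 t=9 v=1: → [7,14); WM=8; [0,7) fires=3
i=4 t=8 v=8: → [7,14); WM=8
i=5 t=0 v=8: DROP (t<8-2); WM=8
i=6 t=16 v=5: → [14,21); WM=15; [7,14) fires=2
i=7 t=10 v=9: DROP (t<15-2); WM=15
i=8 t=19 v=3: → [14,21); WM=18
i=9 t=13 v=5: DROP (t<18-2); WM=18
i=10 t=7 v=5: DROP (t<18-2); WM=18
i=11 t=20 v=5: → [14,21); WM=19
i=12 t=19 v=8: → [14,21); WM=19
i=13 t=22 v=2: → [21,28); WM=21; [14,21) fires=4
i=14 t=27 v=8: → [21,28); WM=26
i=15 t=27 v=9: → [21,28); WM=26
i=16 t=24 v=3: → [21,28); WM=26
i=17 t=31 v=6: → [28,35); WM=30; [21,28) fires=4
i=18 t=37 v=4: → [35,42); WM=36; [28,35) fires=1
i=19 t=39 v=7: → [35,42); WM=38
i=20 t=39 v=7: → [35,42); WM=38
i=21 t=41 v=8: → [35,42); WM=40

[0,7)=3 [7,14)=2 [14,21)=4 [21,28)=4 [28,35)=1 [35,42)=4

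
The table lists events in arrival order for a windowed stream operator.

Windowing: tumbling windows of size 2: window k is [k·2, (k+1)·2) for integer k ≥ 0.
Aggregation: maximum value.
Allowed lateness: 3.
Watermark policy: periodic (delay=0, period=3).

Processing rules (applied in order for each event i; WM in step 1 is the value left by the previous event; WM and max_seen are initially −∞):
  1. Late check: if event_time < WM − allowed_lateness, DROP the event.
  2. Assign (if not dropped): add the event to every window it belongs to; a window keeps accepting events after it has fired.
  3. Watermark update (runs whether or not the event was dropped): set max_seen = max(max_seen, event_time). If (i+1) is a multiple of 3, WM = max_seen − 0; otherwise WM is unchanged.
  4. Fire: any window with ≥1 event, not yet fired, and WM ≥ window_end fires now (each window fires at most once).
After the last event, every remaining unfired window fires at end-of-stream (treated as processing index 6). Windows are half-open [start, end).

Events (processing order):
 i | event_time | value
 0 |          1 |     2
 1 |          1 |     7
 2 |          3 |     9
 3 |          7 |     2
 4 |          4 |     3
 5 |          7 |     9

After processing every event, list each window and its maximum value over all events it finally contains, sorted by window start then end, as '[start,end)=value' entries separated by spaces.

i=0 t=1 v=2: → [0,2); WM=−∞
i=1 t=1 v=7: → [0,2); WM=−∞
i=2 t=3 v=9: → [2,4); WM=3; [0,2) fires=7
i=3 t=7 v=2: → [6,8); WM=3
i=4 t=4 v=3: → [4,6); WM=3
i=5 t=7 v=9: → [6,8); WM=7; [2,4) fires=9 [4,6) fires=3

[0,2)=7 [2,4)=9 [4,6)=3 [6,8)=9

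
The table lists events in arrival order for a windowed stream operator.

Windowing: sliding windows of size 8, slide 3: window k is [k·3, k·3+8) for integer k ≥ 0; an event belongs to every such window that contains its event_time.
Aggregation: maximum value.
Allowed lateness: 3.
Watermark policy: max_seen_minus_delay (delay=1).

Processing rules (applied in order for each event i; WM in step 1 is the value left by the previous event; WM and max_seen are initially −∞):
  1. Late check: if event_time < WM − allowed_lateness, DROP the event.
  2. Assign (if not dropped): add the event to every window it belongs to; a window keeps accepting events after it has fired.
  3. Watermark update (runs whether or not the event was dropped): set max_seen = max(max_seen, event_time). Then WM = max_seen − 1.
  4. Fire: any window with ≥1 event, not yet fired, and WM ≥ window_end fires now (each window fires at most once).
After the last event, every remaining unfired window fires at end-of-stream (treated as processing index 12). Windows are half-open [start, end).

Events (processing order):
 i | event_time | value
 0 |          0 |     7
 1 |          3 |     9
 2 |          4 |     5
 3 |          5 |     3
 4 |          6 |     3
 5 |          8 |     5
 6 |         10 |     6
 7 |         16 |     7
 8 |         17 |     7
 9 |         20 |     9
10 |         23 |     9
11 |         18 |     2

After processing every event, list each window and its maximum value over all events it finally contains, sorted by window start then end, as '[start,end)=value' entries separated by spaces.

i=0 t=0 v=7: → [0,8); WM=-1
i=1 t=3 v=9: → [3,11),[0,8); WM=2
i=2 t=4 v=5: → [3,11),[0,8); WM=3
i=3 t=5 v=3: → [3,11),[0,8); WM=4
i=4 t=6 v=3: → [6,14),[3,11),[0,8); WM=5
i=5 t=8 v=5: → [6,14),[3,11); WM=7
i=6 t=10 v=6: → [9,17),[6,14),[3,11); WM=9; [0,8) fires=9
i=7 t=16 v=7: → [15,23),[12,20),[9,17); WM=15; [3,11) fires=9 [6,14) fires=6
i=8 t=17 v=7: → [15,23),[12,20); WM=16
i=9 t=20 v=9: → [18,26),[15,23); WM=19; [9,17) fires=7
i=10 t=23 v=9: → [21,29),[18,26); WM=22; [12,20) fires=7
i=11 t=18 v=2: DROP (t<22-3); WM=22

[0,8)=9 [3,11)=9 [6,14)=6 [9,17)=7 [12,20)=7 [15,23)=9 [18,26)=9 [21,29)=9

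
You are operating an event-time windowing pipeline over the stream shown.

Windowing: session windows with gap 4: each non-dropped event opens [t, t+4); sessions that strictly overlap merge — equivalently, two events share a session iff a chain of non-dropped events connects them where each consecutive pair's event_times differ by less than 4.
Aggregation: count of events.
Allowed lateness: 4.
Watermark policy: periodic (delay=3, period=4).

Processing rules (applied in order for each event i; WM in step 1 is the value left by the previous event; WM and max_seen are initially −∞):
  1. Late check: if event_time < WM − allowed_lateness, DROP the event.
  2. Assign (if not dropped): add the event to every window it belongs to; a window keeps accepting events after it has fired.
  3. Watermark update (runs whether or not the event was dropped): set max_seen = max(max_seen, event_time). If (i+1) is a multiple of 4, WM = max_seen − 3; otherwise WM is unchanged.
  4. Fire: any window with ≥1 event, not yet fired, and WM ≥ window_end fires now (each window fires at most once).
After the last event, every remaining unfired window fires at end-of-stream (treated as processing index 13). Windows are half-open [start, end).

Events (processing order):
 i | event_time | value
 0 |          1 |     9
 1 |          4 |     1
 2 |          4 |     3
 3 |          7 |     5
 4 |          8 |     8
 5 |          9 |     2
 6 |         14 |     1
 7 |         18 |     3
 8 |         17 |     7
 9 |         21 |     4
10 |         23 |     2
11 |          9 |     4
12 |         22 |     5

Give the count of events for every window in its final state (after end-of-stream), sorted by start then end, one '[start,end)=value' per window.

i=0 t=1 v=9: → [1,5); WM=−∞
i=1 t=4 v=1: → [1,8); WM=−∞
i=2 t=4 v=3: → [1,8); WM=−∞
i=3 t=7 v=5: → [1,11); WM=4
i=4 t=8 v=8: → [1,12); WM=4
i=5 t=9 v=2: → [1,13); WM=4
i=6 t=14 v=1: → [14,18); WM=4
i=7 t=18 v=3: → [18,22); WM=15
i=8 t=17 v=7: → [14,22); WM=15
i=9 t=21 v=4: → [14,25); WM=15
i=10 t=23 v=2: → [14,27); WM=15
i=11 t=9 v=4: DROP (t<15-4); WM=20
i=12 t=22 v=5: → [14,27); WM=20

[1,13)=6 [14,27)=6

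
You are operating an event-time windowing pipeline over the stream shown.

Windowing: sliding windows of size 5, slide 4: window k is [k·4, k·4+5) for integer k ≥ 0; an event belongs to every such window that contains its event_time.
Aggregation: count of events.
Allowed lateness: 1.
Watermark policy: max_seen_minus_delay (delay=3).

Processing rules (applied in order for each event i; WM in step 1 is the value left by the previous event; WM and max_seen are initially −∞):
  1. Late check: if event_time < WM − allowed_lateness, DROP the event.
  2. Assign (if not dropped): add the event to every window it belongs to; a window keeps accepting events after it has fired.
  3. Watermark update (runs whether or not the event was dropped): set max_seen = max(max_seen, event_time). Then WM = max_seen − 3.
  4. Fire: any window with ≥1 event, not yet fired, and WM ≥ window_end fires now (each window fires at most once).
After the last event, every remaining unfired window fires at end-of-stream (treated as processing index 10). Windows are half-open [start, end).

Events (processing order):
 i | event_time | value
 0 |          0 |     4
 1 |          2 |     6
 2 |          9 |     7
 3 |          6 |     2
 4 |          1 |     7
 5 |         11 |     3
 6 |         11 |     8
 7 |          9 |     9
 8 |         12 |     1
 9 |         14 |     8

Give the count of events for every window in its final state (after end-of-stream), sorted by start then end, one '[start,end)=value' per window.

[0,5)=2 [4,9)=1 [8,13)=5 [12,17)=2

i=0 t=0 v=4: → [0,5); WM=-3
i=1 t=2 v=6: → [0,5); WM=-1
i=2 t=9 v=7: → [8,13); WM=6; [0,5) fires=2
i=3 t=6 v=2: → [4,9); WM=6
i=4 t=1 v=7: DROP (t<6-1); WM=6
i=5 t=11 v=3: → [8,13); WM=8
i=6 t=11 v=8: → [8,13); WM=8
i=7 t=9 v=9: → [8,13); WM=8
i=8 t=12 v=1: → [12,17),[8,13); WM=9; [4,9) fires=1
i=9 t=14 v=8: → [12,17); WM=11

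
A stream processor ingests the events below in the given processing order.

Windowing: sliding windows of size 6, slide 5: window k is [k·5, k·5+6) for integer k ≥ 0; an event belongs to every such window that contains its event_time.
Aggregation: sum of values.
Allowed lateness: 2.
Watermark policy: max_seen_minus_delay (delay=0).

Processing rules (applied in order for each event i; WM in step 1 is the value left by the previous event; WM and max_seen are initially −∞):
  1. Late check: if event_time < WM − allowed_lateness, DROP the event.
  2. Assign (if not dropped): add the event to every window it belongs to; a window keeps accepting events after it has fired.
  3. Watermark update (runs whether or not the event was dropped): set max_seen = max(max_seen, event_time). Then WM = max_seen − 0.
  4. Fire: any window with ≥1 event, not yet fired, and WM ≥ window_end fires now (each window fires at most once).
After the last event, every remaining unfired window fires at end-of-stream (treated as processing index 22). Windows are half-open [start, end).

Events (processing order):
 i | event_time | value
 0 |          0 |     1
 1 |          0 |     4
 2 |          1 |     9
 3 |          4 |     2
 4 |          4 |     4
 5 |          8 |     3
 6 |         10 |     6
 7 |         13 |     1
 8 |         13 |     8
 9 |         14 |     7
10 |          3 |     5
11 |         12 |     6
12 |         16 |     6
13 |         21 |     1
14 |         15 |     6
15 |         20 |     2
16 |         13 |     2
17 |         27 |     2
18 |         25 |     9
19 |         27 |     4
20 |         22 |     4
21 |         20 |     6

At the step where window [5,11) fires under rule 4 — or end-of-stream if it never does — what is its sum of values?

9

i=0 t=0 v=1: → [0,6); WM=0
i=1 t=0 v=4: → [0,6); WM=0
i=2 t=1 v=9: → [0,6); WM=1
i=3 t=4 v=2: → [0,6); WM=4
i=4 t=4 v=4: → [0,6); WM=4
i=5 t=8 v=3: → [5,11); WM=8; [0,6) fires=20
i=6 t=10 v=6: → [10,16),[5,11); WM=10
i=7 t=13 v=1: → [10,16); WM=13; [5,11) fires=9
i=8 t=13 v=8: → [10,16); WM=13
i=9 t=14 v=7: → [10,16); WM=14
i=10 t=3 v=5: DROP (t<14-2); WM=14
i=11 t=12 v=6: → [10,16); WM=14
i=12 t=16 v=6: → [15,21); WM=16; [10,16) fires=28
i=13 t=21 v=1: → [20,26); WM=21; [15,21) fires=6
i=14 t=15 v=6: DROP (t<21-2); WM=21
i=15 t=20 v=2: → [20,26),[15,21); WM=21
i=16 t=13 v=2: DROP (t<21-2); WM=21
i=17 t=27 v=2: → [25,31); WM=27; [20,26) fires=3
i=18 t=25 v=9: → [25,31),[20,26); WM=27
i=19 t=27 v=4: → [25,31); WM=27
i=20 t=22 v=4: DROP (t<27-2); WM=27
i=21 t=20 v=6: DROP (t<27-2); WM=27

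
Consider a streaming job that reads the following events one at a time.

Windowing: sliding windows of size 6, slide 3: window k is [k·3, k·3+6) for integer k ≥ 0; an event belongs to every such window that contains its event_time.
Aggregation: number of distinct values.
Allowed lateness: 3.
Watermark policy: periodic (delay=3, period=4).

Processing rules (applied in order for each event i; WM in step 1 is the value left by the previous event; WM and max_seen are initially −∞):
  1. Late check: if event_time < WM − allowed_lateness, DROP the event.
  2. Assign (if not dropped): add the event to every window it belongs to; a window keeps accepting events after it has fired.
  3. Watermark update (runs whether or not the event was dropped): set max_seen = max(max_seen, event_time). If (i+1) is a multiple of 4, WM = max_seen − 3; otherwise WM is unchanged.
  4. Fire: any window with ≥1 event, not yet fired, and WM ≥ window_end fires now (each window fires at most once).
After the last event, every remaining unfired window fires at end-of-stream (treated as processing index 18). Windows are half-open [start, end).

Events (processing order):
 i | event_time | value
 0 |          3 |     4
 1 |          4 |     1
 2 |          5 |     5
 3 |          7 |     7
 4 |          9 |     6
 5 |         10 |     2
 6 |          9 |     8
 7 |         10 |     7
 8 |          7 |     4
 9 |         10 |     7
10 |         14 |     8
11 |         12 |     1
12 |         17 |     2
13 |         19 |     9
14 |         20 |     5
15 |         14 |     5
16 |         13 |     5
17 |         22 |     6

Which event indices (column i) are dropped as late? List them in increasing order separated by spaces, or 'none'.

16

i=0 t=3 v=4: → [3,9),[0,6); WM=−∞
i=1 t=4 v=1: → [3,9),[0,6); WM=−∞
i=2 t=5 v=5: → [3,9),[0,6); WM=−∞
i=3 t=7 v=7: → [6,12),[3,9); WM=4
i=4 t=9 v=6: → [9,15),[6,12); WM=4
i=5 t=10 v=2: → [9,15),[6,12); WM=4
i=6 t=9 v=8: → [9,15),[6,12); WM=4
i=7 t=10 v=7: → [9,15),[6,12); WM=7; [0,6) fires=3
i=8 t=7 v=4: → [6,12),[3,9); WM=7
i=9 t=10 v=7: → [9,15),[6,12); WM=7
i=10 t=14 v=8: → [12,18),[9,15); WM=7
i=11 t=12 v=1: → [12,18),[9,15); WM=11; [3,9) fires=4
i=12 t=17 v=2: → [15,21),[12,18); WM=11
i=13 t=19 v=9: → [18,24),[15,21); WM=11
i=14 t=20 v=5: → [18,24),[15,21); WM=11
i=15 t=14 v=5: → [12,18),[9,15); WM=17; [6,12) fires=5 [9,15) fires=6
i=16 t=13 v=5: DROP (t<17-3); WM=17
i=17 t=22 v=6: → [21,27),[18,24); WM=17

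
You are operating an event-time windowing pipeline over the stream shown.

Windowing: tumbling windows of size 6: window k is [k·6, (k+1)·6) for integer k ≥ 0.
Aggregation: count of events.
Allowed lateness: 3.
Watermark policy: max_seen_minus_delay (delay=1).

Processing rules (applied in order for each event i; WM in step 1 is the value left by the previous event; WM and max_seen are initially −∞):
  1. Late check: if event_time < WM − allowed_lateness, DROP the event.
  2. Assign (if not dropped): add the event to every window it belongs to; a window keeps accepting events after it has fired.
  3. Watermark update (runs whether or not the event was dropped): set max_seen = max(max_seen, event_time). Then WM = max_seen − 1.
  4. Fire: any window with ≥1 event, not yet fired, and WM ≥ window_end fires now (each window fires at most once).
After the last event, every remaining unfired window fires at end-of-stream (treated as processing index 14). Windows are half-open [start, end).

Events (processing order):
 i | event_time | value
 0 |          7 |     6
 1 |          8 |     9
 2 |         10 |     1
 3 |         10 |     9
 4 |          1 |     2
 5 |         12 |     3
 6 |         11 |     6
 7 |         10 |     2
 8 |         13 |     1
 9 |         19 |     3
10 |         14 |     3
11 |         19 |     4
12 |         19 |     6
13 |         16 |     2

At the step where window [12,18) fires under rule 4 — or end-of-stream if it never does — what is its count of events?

2

i=0 t=7 v=6: → [6,12); WM=6
i=1 t=8 v=9: → [6,12); WM=7
i=2 t=10 v=1: → [6,12); WM=9
i=3 t=10 v=9: → [6,12); WM=9
i=4 t=1 v=2: DROP (t<9-3); WM=9
i=5 t=12 v=3: → [12,18); WM=11
i=6 t=11 v=6: → [6,12); WM=11
i=7 t=10 v=2: → [6,12); WM=11
i=8 t=13 v=1: → [12,18); WM=12; [6,12) fires=6
i=9 t=19 v=3: → [18,24); WM=18; [12,18) fires=2
i=10 t=14 v=3: DROP (t<18-3); WM=18
i=11 t=19 v=4: → [18,24); WM=18
i=12 t=19 v=6: → [18,24); WM=18
i=13 t=16 v=2: → [12,18); WM=18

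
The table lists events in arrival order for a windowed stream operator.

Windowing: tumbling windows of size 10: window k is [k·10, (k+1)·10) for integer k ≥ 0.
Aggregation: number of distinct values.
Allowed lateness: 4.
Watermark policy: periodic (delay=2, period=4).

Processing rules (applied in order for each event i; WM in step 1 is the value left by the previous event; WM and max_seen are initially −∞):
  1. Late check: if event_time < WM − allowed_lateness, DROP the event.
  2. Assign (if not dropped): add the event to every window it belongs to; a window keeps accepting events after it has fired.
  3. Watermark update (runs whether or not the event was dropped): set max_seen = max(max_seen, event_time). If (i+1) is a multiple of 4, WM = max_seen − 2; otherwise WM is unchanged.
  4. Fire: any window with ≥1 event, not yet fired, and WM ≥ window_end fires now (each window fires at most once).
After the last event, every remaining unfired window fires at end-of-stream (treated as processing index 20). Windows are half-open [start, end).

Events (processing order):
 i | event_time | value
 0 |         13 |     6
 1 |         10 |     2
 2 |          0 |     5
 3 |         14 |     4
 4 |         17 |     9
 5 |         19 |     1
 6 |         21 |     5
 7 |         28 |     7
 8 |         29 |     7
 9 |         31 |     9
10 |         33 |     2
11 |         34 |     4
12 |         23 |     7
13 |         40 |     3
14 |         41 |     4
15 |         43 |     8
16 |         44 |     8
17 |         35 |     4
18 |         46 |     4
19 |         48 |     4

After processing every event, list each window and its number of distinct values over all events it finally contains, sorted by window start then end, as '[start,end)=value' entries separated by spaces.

[0,10)=1 [10,20)=5 [20,30)=2 [30,40)=3 [40,50)=3

i=0 t=13 v=6: → [10,20); WM=−∞
i=1 t=10 v=2: → [10,20); WM=−∞
i=2 t=0 v=5: → [0,10); WM=−∞
i=3 t=14 v=4: → [10,20); WM=12; [0,10) fires=1
i=4 t=17 v=9: → [10,20); WM=12
i=5 t=19 v=1: → [10,20); WM=12
i=6 t=21 v=5: → [20,30); WM=12
i=7 t=28 v=7: → [20,30); WM=26; [10,20) fires=5
i=8 t=29 v=7: → [20,30); WM=26
i=9 t=31 v=9: → [30,40); WM=26
i=10 t=33 v=2: → [30,40); WM=26
i=11 t=34 v=4: → [30,40); WM=32; [20,30) fires=2
i=12 t=23 v=7: DROP (t<32-4); WM=32
i=13 t=40 v=3: → [40,50); WM=32
i=14 t=41 v=4: → [40,50); WM=32
i=15 t=43 v=8: → [40,50); WM=41; [30,40) fires=3
i=16 t=44 v=8: → [40,50); WM=41
i=17 t=35 v=4: DROP (t<41-4); WM=41
i=18 t=46 v=4: → [40,50); WM=41
i=19 t=48 v=4: → [40,50); WM=46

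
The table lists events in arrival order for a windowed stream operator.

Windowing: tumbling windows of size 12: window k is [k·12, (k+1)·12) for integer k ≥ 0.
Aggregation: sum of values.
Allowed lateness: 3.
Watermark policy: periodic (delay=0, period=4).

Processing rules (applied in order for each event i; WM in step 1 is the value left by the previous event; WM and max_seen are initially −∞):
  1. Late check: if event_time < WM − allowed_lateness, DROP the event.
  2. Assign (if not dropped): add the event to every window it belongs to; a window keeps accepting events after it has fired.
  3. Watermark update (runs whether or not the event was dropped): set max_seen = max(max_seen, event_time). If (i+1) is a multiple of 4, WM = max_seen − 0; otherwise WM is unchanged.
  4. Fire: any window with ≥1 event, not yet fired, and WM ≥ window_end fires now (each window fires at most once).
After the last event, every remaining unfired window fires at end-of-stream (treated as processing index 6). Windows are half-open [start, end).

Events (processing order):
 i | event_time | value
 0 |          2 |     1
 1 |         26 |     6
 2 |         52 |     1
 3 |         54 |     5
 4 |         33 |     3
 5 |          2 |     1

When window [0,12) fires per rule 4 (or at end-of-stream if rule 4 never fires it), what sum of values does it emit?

1

i=0 t=2 v=1: → [0,12); WM=−∞
i=1 t=26 v=6: → [24,36); WM=−∞
i=2 t=52 v=1: → [48,60); WM=−∞
i=3 t=54 v=5: → [48,60); WM=54; [0,12) fires=1 [24,36) fires=6
i=4 t=33 v=3: DROP (t<54-3); WM=54
i=5 t=2 v=1: DROP (t<54-3); WM=54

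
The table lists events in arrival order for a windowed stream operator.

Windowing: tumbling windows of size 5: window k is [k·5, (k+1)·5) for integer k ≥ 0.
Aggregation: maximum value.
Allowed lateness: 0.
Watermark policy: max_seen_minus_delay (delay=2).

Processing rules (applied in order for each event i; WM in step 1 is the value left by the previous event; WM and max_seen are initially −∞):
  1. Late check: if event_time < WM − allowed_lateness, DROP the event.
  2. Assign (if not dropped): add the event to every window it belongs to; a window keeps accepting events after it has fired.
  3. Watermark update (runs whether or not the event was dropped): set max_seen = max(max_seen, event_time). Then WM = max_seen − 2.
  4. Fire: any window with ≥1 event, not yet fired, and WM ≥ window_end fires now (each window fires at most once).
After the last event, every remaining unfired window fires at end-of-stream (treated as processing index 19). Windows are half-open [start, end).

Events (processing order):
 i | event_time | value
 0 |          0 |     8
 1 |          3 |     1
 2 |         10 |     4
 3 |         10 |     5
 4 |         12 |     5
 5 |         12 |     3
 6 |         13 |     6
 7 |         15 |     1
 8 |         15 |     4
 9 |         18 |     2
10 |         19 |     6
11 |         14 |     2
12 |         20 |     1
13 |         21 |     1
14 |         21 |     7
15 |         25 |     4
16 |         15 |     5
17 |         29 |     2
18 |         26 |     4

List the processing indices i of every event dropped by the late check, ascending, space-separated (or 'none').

11 16 18

i=0 t=0 v=8: → [0,5); WM=-2
i=1 t=3 v=1: → [0,5); WM=1
i=2 t=10 v=4: → [10,15); WM=8; [0,5) fires=8
i=3 t=10 v=5: → [10,15); WM=8
i=4 t=12 v=5: → [10,15); WM=10
i=5 t=12 v=3: → [10,15); WM=10
i=6 t=13 v=6: → [10,15); WM=11
i=7 t=15 v=1: → [15,20); WM=13
i=8 t=15 v=4: → [15,20); WM=13
i=9 t=18 v=2: → [15,20); WM=16; [10,15) fires=6
i=10 t=19 v=6: → [15,20); WM=17
i=11 t=14 v=2: DROP (t<17-0); WM=17
i=12 t=20 v=1: → [20,25); WM=18
i=13 t=21 v=1: → [20,25); WM=19
i=14 t=21 v=7: → [20,25); WM=19
i=15 t=25 v=4: → [25,30); WM=23; [15,20) fires=6
i=16 t=15 v=5: DROP (t<23-0); WM=23
i=17 t=29 v=2: → [25,30); WM=27; [20,25) fires=7
i=18 t=26 v=4: DROP (t<27-0); WM=27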